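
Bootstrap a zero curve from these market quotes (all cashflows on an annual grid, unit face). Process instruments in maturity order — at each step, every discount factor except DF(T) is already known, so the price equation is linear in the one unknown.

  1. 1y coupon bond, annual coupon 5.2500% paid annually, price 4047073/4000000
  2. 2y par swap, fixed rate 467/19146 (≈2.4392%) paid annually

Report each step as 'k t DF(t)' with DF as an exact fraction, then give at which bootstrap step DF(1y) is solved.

step 1 [1y] bond c/1=21/400: DF=(4047073/4000000 − 21/400·(0))/(1+21/400) = 9613/10000 ≈ 0.961300
step 2 [2y] swap r/1=467/19146: DF=(1 − 467/19146·(0.961300))/(1+467/19146) = 9533/10000 ≈ 0.953300

1 1 9613/10000
2 2 9533/10000
DF(1y) is solved at step 1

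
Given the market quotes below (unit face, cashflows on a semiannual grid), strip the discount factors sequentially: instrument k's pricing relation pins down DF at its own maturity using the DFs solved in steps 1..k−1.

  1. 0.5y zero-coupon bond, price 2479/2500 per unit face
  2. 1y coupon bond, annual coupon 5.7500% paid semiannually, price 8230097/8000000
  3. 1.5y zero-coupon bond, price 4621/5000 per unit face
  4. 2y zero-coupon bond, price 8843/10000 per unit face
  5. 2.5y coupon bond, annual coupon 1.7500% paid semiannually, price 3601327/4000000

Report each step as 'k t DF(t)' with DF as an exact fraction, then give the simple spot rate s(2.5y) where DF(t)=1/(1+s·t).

step 1 [0.5y] zero: DF = P = 2479/2500 ≈ 0.991600
step 2 [1y] bond c/2=23/800: DF=(8230097/8000000 − 23/800·(0.991600))/(1+23/800) = 9723/10000 ≈ 0.972300
step 3 [1.5y] zero: DF = P = 4621/5000 ≈ 0.924200
step 4 [2y] zero: DF = P = 8843/10000 ≈ 0.884300
step 5 [2.5y] bond c/2=7/800: DF=(3601327/4000000 − 7/800·(0.991600+0.972300+0.924200+0.884300))/(1+7/800) = 4299/5000 ≈ 0.859800

1 1/2 2479/2500
2 1 9723/10000
3 3/2 4621/5000
4 2 8843/10000
5 5/2 4299/5000
s(2.5y) = (1/(4299/5000) − 1)/(5/2) = 1402/21495 ≈ 6.5224%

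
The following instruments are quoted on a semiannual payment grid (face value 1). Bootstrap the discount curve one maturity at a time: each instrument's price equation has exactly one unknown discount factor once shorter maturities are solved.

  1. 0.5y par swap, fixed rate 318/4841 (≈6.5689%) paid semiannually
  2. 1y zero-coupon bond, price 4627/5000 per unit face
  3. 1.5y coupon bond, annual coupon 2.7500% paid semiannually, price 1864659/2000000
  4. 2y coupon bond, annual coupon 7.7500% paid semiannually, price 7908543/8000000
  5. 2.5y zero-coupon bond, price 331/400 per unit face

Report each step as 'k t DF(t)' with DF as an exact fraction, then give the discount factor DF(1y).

1 1/2 4841/5000
2 1 4627/5000
3 3/2 447/500
4 2 8477/10000
5 5/2 331/400
DF(1y) = 4627/5000 ≈ 0.925400

step 1 [0.5y] swap r/2=159/4841: DF=(1 − 159/4841·(0))/(1+159/4841) = 4841/5000 ≈ 0.968200
step 2 [1y] zero: DF = P = 4627/5000 ≈ 0.925400
step 3 [1.5y] bond c/2=11/800: DF=(1864659/2000000 − 11/800·(0.968200+0.925400))/(1+11/800) = 447/500 ≈ 0.894000
step 4 [2y] bond c/2=31/800: DF=(7908543/8000000 − 31/800·(0.968200+0.925400+0.894000))/(1+31/800) = 8477/10000 ≈ 0.847700
step 5 [2.5y] zero: DF = P = 331/400 ≈ 0.827500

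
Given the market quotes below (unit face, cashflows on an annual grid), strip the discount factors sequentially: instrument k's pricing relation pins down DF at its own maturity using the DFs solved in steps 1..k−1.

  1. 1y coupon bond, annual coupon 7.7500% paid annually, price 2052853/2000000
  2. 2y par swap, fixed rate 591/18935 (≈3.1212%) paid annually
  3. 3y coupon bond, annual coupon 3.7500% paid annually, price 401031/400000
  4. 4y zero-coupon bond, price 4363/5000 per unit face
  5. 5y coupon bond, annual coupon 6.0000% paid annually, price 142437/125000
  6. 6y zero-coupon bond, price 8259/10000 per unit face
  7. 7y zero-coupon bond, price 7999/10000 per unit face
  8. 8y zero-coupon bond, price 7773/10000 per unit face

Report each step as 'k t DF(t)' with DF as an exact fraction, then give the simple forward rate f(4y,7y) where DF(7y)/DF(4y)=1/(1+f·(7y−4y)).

1 1 4763/5000
2 2 9409/10000
3 3 8979/10000
4 4 4363/5000
5 5 2169/2500
6 6 8259/10000
7 7 7999/10000
8 8 7773/10000
f(4y,7y) = ((4363/5000)/(7999/10000) − 1)/(3) = 727/23997 ≈ 3.0295%

step 1 [1y] bond c/1=31/400: DF=(2052853/2000000 − 31/400·(0))/(1+31/400) = 4763/5000 ≈ 0.952600
step 2 [2y] swap r/1=591/18935: DF=(1 − 591/18935·(0.952600))/(1+591/18935) = 9409/10000 ≈ 0.940900
step 3 [3y] bond c/1=3/80: DF=(401031/400000 − 3/80·(0.952600+0.940900))/(1+3/80) = 8979/10000 ≈ 0.897900
step 4 [4y] zero: DF = P = 4363/5000 ≈ 0.872600
step 5 [5y] bond c/1=3/50: DF=(142437/125000 − 3/50·(0.952600+0.940900+0.897900+0.872600))/(1+3/50) = 2169/2500 ≈ 0.867600
step 6 [6y] zero: DF = P = 8259/10000 ≈ 0.825900
step 7 [7y] zero: DF = P = 7999/10000 ≈ 0.799900
step 8 [8y] zero: DF = P = 7773/10000 ≈ 0.777300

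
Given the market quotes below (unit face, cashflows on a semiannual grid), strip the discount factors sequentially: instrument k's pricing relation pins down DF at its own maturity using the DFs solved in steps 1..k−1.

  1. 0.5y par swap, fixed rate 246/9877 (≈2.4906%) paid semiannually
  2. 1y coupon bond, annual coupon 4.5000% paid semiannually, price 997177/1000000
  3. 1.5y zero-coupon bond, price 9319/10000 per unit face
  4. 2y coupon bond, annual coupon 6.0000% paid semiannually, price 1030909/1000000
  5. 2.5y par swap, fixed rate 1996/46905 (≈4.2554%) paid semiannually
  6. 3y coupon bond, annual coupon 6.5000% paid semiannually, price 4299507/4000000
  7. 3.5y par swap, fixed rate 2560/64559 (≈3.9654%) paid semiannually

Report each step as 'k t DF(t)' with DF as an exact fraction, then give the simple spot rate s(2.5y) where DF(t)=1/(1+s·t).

step 1 [0.5y] swap r/2=123/9877: DF=(1 − 123/9877·(0))/(1+123/9877) = 9877/10000 ≈ 0.987700
step 2 [1y] bond c/2=9/400: DF=(997177/1000000 − 9/400·(0.987700))/(1+9/400) = 1907/2000 ≈ 0.953500
step 3 [1.5y] zero: DF = P = 9319/10000 ≈ 0.931900
step 4 [2y] bond c/2=3/100: DF=(1030909/1000000 − 3/100·(0.987700+0.953500+0.931900))/(1+3/100) = 2293/2500 ≈ 0.917200
step 5 [2.5y] swap r/2=998/46905: DF=(1 − 998/46905·(0.987700+0.953500+0.931900+0.917200))/(1+998/46905) = 4501/5000 ≈ 0.900200
step 6 [3y] bond c/2=13/400: DF=(4299507/4000000 − 13/400·(0.987700+0.953500+0.931900+0.917200+0.900200))/(1+13/400) = 4467/5000 ≈ 0.893400
step 7 [3.5y] swap r/2=1280/64559: DF=(1 − 1280/64559·(0.987700+0.953500+0.931900+0.917200+0.900200+0.893400))/(1+1280/64559) = 109/125 ≈ 0.872000

1 1/2 9877/10000
2 1 1907/2000
3 3/2 9319/10000
4 2 2293/2500
5 5/2 4501/5000
6 3 4467/5000
7 7/2 109/125
s(2.5y) = (1/(4501/5000) − 1)/(5/2) = 998/22505 ≈ 4.4346%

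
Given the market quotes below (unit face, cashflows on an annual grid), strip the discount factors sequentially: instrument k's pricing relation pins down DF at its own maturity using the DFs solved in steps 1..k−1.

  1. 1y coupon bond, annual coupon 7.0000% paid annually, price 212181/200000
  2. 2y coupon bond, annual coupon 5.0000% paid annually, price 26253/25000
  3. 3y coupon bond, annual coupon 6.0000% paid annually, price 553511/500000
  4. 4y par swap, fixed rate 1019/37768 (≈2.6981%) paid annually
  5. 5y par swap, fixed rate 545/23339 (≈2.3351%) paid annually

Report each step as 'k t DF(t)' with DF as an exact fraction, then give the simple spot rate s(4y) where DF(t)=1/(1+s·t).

step 1 [1y] bond c/1=7/100: DF=(212181/200000 − 7/100·(0))/(1+7/100) = 1983/2000 ≈ 0.991500
step 2 [2y] bond c/1=1/20: DF=(26253/25000 − 1/20·(0.991500))/(1+1/20) = 9529/10000 ≈ 0.952900
step 3 [3y] bond c/1=3/50: DF=(553511/500000 − 3/50·(0.991500+0.952900))/(1+3/50) = 9343/10000 ≈ 0.934300
step 4 [4y] swap r/1=1019/37768: DF=(1 − 1019/37768·(0.991500+0.952900+0.934300))/(1+1019/37768) = 8981/10000 ≈ 0.898100
step 5 [5y] swap r/1=545/23339: DF=(1 − 545/23339·(0.991500+0.952900+0.934300+0.898100))/(1+545/23339) = 891/1000 ≈ 0.891000

1 1 1983/2000
2 2 9529/10000
3 3 9343/10000
4 4 8981/10000
5 5 891/1000
s(4y) = (1/(8981/10000) − 1)/(4) = 1019/35924 ≈ 2.8365%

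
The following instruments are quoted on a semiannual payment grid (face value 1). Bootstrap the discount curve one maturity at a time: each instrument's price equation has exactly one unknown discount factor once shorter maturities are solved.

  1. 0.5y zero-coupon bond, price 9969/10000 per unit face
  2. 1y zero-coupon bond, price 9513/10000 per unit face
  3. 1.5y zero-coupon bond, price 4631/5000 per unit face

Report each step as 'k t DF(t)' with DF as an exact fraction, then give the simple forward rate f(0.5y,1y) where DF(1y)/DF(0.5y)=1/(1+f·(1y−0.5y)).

1 1/2 9969/10000
2 1 9513/10000
3 3/2 4631/5000
f(0.5y,1y) = ((9969/10000)/(9513/10000) − 1)/(1/2) = 304/3171 ≈ 9.5869%

step 1 [0.5y] zero: DF = P = 9969/10000 ≈ 0.996900
step 2 [1y] zero: DF = P = 9513/10000 ≈ 0.951300
step 3 [1.5y] zero: DF = P = 4631/5000 ≈ 0.926200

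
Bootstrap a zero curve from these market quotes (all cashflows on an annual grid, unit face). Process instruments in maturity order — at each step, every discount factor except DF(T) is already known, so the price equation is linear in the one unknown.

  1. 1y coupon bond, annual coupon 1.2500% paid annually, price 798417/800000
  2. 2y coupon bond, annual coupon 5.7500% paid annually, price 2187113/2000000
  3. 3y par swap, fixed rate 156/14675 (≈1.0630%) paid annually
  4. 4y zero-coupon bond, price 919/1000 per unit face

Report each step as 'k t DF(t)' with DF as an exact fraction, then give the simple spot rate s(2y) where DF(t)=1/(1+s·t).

step 1 [1y] bond c/1=1/80: DF=(798417/800000 − 1/80·(0))/(1+1/80) = 9857/10000 ≈ 0.985700
step 2 [2y] bond c/1=23/400: DF=(2187113/2000000 − 23/400·(0.985700))/(1+23/400) = 1961/2000 ≈ 0.980500
step 3 [3y] swap r/1=156/14675: DF=(1 − 156/14675·(0.985700+0.980500))/(1+156/14675) = 1211/1250 ≈ 0.968800
step 4 [4y] zero: DF = P = 919/1000 ≈ 0.919000

1 1 9857/10000
2 2 1961/2000
3 3 1211/1250
4 4 919/1000
s(2y) = (1/(1961/2000) − 1)/(2) = 39/3922 ≈ 0.9944%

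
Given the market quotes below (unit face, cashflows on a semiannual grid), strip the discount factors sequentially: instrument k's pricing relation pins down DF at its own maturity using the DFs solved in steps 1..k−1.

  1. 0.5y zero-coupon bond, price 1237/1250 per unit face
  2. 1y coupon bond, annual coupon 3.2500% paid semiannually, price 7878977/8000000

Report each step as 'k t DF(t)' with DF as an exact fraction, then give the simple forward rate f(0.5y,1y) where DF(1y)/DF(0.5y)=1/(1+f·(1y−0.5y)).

1 1/2 1237/1250
2 1 9533/10000
f(0.5y,1y) = ((1237/1250)/(9533/10000) − 1)/(1/2) = 726/9533 ≈ 7.6157%

step 1 [0.5y] zero: DF = P = 1237/1250 ≈ 0.989600
step 2 [1y] bond c/2=13/800: DF=(7878977/8000000 − 13/800·(0.989600))/(1+13/800) = 9533/10000 ≈ 0.953300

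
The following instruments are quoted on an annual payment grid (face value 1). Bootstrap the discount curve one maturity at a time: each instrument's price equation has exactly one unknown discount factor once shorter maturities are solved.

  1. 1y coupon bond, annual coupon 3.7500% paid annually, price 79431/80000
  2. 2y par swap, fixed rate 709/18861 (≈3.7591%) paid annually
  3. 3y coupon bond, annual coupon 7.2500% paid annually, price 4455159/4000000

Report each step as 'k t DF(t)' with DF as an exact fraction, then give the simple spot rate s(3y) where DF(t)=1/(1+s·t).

1 1 957/1000
2 2 9291/10000
3 3 911/1000
s(3y) = (1/(911/1000) − 1)/(3) = 89/2733 ≈ 3.2565%

step 1 [1y] bond c/1=3/80: DF=(79431/80000 − 3/80·(0))/(1+3/80) = 957/1000 ≈ 0.957000
step 2 [2y] swap r/1=709/18861: DF=(1 − 709/18861·(0.957000))/(1+709/18861) = 9291/10000 ≈ 0.929100
step 3 [3y] bond c/1=29/400: DF=(4455159/4000000 − 29/400·(0.957000+0.929100))/(1+29/400) = 911/1000 ≈ 0.911000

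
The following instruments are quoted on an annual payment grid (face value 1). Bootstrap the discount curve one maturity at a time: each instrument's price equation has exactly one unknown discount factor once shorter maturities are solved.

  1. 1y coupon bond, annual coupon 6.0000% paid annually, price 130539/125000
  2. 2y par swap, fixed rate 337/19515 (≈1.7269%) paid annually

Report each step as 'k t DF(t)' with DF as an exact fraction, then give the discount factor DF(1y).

step 1 [1y] bond c/1=3/50: DF=(130539/125000 − 3/50·(0))/(1+3/50) = 2463/2500 ≈ 0.985200
step 2 [2y] swap r/1=337/19515: DF=(1 − 337/19515·(0.985200))/(1+337/19515) = 9663/10000 ≈ 0.966300

1 1 2463/2500
2 2 9663/10000
DF(1y) = 2463/2500 ≈ 0.985200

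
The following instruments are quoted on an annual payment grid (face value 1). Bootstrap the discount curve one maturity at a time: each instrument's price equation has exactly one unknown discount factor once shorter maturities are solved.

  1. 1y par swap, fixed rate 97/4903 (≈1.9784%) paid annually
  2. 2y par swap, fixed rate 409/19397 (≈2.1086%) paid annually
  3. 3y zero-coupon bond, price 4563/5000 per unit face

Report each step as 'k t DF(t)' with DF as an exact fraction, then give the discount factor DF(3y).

step 1 [1y] swap r/1=97/4903: DF=(1 − 97/4903·(0))/(1+97/4903) = 4903/5000 ≈ 0.980600
step 2 [2y] swap r/1=409/19397: DF=(1 − 409/19397·(0.980600))/(1+409/19397) = 9591/10000 ≈ 0.959100
step 3 [3y] zero: DF = P = 4563/5000 ≈ 0.912600

1 1 4903/5000
2 2 9591/10000
3 3 4563/5000
DF(3y) = 4563/5000 ≈ 0.912600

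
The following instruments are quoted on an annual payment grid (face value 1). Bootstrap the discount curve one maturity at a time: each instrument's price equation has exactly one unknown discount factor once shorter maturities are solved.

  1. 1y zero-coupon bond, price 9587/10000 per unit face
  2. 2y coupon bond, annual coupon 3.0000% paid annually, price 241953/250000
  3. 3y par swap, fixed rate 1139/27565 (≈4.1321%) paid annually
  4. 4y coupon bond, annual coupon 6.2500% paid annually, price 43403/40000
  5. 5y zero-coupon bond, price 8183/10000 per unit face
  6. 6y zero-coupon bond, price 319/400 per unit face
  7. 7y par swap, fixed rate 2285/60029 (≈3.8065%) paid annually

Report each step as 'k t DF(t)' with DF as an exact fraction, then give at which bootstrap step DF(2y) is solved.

step 1 [1y] zero: DF = P = 9587/10000 ≈ 0.958700
step 2 [2y] bond c/1=3/100: DF=(241953/250000 − 3/100·(0.958700))/(1+3/100) = 9117/10000 ≈ 0.911700
step 3 [3y] swap r/1=1139/27565: DF=(1 − 1139/27565·(0.958700+0.911700))/(1+1139/27565) = 8861/10000 ≈ 0.886100
step 4 [4y] bond c/1=1/16: DF=(43403/40000 − 1/16·(0.958700+0.911700+0.886100))/(1+1/16) = 8591/10000 ≈ 0.859100
step 5 [5y] zero: DF = P = 8183/10000 ≈ 0.818300
step 6 [6y] zero: DF = P = 319/400 ≈ 0.797500
step 7 [7y] swap r/1=2285/60029: DF=(1 − 2285/60029·(0.958700+0.911700+0.886100+0.859100+0.818300+0.797500))/(1+2285/60029) = 1543/2000 ≈ 0.771500

1 1 9587/10000
2 2 9117/10000
3 3 8861/10000
4 4 8591/10000
5 5 8183/10000
6 6 319/400
7 7 1543/2000
DF(2y) is solved at step 2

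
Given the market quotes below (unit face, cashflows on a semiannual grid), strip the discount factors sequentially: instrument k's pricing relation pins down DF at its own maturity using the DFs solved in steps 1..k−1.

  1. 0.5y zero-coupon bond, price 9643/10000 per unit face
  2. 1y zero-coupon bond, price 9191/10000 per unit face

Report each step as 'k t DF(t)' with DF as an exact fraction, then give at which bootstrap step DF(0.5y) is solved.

step 1 [0.5y] zero: DF = P = 9643/10000 ≈ 0.964300
step 2 [1y] zero: DF = P = 9191/10000 ≈ 0.919100

1 1/2 9643/10000
2 1 9191/10000
DF(0.5y) is solved at step 1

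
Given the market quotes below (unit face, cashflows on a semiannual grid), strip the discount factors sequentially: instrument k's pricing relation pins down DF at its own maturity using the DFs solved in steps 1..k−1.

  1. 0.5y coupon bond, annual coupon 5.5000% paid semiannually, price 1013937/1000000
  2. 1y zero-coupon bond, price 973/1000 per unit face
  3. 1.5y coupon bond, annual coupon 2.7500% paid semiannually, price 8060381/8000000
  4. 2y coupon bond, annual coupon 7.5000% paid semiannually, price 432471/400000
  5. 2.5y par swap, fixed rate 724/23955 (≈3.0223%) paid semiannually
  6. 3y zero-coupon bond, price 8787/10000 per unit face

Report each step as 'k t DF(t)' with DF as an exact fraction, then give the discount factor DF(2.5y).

1 1/2 2467/2500
2 1 973/1000
3 3/2 9673/10000
4 2 9363/10000
5 5/2 2319/2500
6 3 8787/10000
DF(2.5y) = 2319/2500 ≈ 0.927600

step 1 [0.5y] bond c/2=11/400: DF=(1013937/1000000 − 11/400·(0))/(1+11/400) = 2467/2500 ≈ 0.986800
step 2 [1y] zero: DF = P = 973/1000 ≈ 0.973000
step 3 [1.5y] bond c/2=11/800: DF=(8060381/8000000 − 11/800·(0.986800+0.973000))/(1+11/800) = 9673/10000 ≈ 0.967300
step 4 [2y] bond c/2=3/80: DF=(432471/400000 − 3/80·(0.986800+0.973000+0.967300))/(1+3/80) = 9363/10000 ≈ 0.936300
step 5 [2.5y] swap r/2=362/23955: DF=(1 − 362/23955·(0.986800+0.973000+0.967300+0.936300))/(1+362/23955) = 2319/2500 ≈ 0.927600
step 6 [3y] zero: DF = P = 8787/10000 ≈ 0.878700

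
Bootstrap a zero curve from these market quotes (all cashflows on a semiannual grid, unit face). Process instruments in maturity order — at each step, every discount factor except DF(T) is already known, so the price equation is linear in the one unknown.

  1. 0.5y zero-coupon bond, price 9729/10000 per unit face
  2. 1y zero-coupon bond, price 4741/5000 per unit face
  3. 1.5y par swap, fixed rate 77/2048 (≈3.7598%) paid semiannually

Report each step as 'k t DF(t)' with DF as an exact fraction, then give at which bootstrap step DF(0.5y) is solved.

step 1 [0.5y] zero: DF = P = 9729/10000 ≈ 0.972900
step 2 [1y] zero: DF = P = 4741/5000 ≈ 0.948200
step 3 [1.5y] swap r/2=77/4096: DF=(1 − 77/4096·(0.972900+0.948200))/(1+77/4096) = 9461/10000 ≈ 0.946100

1 1/2 9729/10000
2 1 4741/5000
3 3/2 9461/10000
DF(0.5y) is solved at step 1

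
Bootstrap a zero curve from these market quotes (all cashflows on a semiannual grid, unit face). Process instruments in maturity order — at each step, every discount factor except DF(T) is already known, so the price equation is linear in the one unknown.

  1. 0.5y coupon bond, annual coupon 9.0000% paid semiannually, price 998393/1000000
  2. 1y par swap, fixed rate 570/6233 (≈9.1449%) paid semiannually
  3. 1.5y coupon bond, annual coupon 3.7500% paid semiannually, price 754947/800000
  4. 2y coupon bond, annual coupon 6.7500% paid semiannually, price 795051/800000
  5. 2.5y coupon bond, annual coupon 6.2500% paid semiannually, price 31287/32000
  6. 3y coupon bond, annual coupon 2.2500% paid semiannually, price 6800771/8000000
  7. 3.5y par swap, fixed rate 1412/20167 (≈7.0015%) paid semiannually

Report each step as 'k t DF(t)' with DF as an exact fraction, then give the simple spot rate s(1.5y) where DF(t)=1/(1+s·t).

step 1 [0.5y] bond c/2=9/200: DF=(998393/1000000 − 9/200·(0))/(1+9/200) = 4777/5000 ≈ 0.955400
step 2 [1y] swap r/2=285/6233: DF=(1 − 285/6233·(0.955400))/(1+285/6233) = 1829/2000 ≈ 0.914500
step 3 [1.5y] bond c/2=3/160: DF=(754947/800000 − 3/160·(0.955400+0.914500))/(1+3/160) = 8919/10000 ≈ 0.891900
step 4 [2y] bond c/2=27/800: DF=(795051/800000 − 27/800·(0.955400+0.914500+0.891900))/(1+27/800) = 1089/1250 ≈ 0.871200
step 5 [2.5y] bond c/2=1/32: DF=(31287/32000 − 1/32·(0.955400+0.914500+0.891900+0.871200))/(1+1/32) = 419/500 ≈ 0.838000
step 6 [3y] bond c/2=9/800: DF=(6800771/8000000 − 9/800·(0.955400+0.914500+0.891900+0.871200+0.838000))/(1+9/800) = 7909/10000 ≈ 0.790900
step 7 [3.5y] swap r/2=706/20167: DF=(1 − 706/20167·(0.955400+0.914500+0.891900+0.871200+0.838000+0.790900))/(1+706/20167) = 3941/5000 ≈ 0.788200

1 1/2 4777/5000
2 1 1829/2000
3 3/2 8919/10000
4 2 1089/1250
5 5/2 419/500
6 3 7909/10000
7 7/2 3941/5000
s(1.5y) = (1/(8919/10000) − 1)/(3/2) = 2162/26757 ≈ 8.0801%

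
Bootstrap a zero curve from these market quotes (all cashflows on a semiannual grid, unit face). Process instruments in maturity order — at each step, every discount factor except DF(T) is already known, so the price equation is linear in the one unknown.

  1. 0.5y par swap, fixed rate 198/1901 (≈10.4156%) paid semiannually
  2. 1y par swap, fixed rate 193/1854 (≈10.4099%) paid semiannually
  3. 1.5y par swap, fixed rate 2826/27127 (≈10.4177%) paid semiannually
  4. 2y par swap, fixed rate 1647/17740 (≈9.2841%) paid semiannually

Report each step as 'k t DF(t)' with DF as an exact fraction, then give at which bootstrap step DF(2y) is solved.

step 1 [0.5y] swap r/2=99/1901: DF=(1 − 99/1901·(0))/(1+99/1901) = 1901/2000 ≈ 0.950500
step 2 [1y] swap r/2=193/3708: DF=(1 − 193/3708·(0.950500))/(1+193/3708) = 1807/2000 ≈ 0.903500
step 3 [1.5y] swap r/2=1413/27127: DF=(1 − 1413/27127·(0.950500+0.903500))/(1+1413/27127) = 8587/10000 ≈ 0.858700
step 4 [2y] swap r/2=1647/35480: DF=(1 − 1647/35480·(0.950500+0.903500+0.858700))/(1+1647/35480) = 8353/10000 ≈ 0.835300

1 1/2 1901/2000
2 1 1807/2000
3 3/2 8587/10000
4 2 8353/10000
DF(2y) is solved at step 4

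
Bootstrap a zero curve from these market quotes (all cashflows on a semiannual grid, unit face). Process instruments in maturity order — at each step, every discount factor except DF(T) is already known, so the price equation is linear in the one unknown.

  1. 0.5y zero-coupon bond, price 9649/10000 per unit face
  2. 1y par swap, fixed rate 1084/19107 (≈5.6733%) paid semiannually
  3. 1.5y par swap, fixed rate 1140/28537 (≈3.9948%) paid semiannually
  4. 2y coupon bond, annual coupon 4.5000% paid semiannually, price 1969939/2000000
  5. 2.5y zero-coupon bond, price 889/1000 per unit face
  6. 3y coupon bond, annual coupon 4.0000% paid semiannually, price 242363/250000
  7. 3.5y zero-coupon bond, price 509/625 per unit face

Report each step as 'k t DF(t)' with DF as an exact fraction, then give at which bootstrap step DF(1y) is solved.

1 1/2 9649/10000
2 1 4729/5000
3 3/2 943/1000
4 2 1801/2000
5 5/2 889/1000
6 3 4297/5000
7 7/2 509/625
DF(1y) is solved at step 2

step 1 [0.5y] zero: DF = P = 9649/10000 ≈ 0.964900
step 2 [1y] swap r/2=542/19107: DF=(1 − 542/19107·(0.964900))/(1+542/19107) = 4729/5000 ≈ 0.945800
step 3 [1.5y] swap r/2=570/28537: DF=(1 − 570/28537·(0.964900+0.945800))/(1+570/28537) = 943/1000 ≈ 0.943000
step 4 [2y] bond c/2=9/400: DF=(1969939/2000000 − 9/400·(0.964900+0.945800+0.943000))/(1+9/400) = 1801/2000 ≈ 0.900500
step 5 [2.5y] zero: DF = P = 889/1000 ≈ 0.889000
step 6 [3y] bond c/2=1/50: DF=(242363/250000 − 1/50·(0.964900+0.945800+0.943000+0.900500+0.889000))/(1+1/50) = 4297/5000 ≈ 0.859400
step 7 [3.5y] zero: DF = P = 509/625 ≈ 0.814400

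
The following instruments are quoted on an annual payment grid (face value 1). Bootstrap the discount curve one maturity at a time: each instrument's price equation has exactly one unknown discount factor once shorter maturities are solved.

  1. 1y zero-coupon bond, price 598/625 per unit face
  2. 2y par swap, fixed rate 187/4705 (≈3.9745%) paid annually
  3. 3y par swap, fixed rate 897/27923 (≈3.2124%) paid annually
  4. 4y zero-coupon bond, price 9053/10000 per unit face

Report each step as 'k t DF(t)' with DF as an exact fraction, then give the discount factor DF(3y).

1 1 598/625
2 2 2313/2500
3 3 9103/10000
4 4 9053/10000
DF(3y) = 9103/10000 ≈ 0.910300

step 1 [1y] zero: DF = P = 598/625 ≈ 0.956800
step 2 [2y] swap r/1=187/4705: DF=(1 − 187/4705·(0.956800))/(1+187/4705) = 2313/2500 ≈ 0.925200
step 3 [3y] swap r/1=897/27923: DF=(1 − 897/27923·(0.956800+0.925200))/(1+897/27923) = 9103/10000 ≈ 0.910300
step 4 [4y] zero: DF = P = 9053/10000 ≈ 0.905300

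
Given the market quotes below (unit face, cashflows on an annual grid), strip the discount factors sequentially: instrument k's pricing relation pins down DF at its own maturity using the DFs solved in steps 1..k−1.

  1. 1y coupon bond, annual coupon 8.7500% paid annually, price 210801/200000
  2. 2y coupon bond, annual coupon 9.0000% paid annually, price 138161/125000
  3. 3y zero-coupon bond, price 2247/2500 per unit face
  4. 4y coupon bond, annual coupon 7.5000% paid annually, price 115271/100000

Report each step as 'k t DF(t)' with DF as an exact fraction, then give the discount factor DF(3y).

step 1 [1y] bond c/1=7/80: DF=(210801/200000 − 7/80·(0))/(1+7/80) = 2423/2500 ≈ 0.969200
step 2 [2y] bond c/1=9/100: DF=(138161/125000 − 9/100·(0.969200))/(1+9/100) = 467/500 ≈ 0.934000
step 3 [3y] zero: DF = P = 2247/2500 ≈ 0.898800
step 4 [4y] bond c/1=3/40: DF=(115271/100000 − 3/40·(0.969200+0.934000+0.898800))/(1+3/40) = 548/625 ≈ 0.876800

1 1 2423/2500
2 2 467/500
3 3 2247/2500
4 4 548/625
DF(3y) = 2247/2500 ≈ 0.898800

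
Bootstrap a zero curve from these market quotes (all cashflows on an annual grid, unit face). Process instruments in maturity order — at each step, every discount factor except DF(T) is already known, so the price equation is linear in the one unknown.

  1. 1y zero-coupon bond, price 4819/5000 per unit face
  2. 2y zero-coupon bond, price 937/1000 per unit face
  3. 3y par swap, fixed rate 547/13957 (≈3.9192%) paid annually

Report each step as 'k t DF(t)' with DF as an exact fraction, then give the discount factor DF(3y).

step 1 [1y] zero: DF = P = 4819/5000 ≈ 0.963800
step 2 [2y] zero: DF = P = 937/1000 ≈ 0.937000
step 3 [3y] swap r/1=547/13957: DF=(1 − 547/13957·(0.963800+0.937000))/(1+547/13957) = 4453/5000 ≈ 0.890600

1 1 4819/5000
2 2 937/1000
3 3 4453/5000
DF(3y) = 4453/5000 ≈ 0.890600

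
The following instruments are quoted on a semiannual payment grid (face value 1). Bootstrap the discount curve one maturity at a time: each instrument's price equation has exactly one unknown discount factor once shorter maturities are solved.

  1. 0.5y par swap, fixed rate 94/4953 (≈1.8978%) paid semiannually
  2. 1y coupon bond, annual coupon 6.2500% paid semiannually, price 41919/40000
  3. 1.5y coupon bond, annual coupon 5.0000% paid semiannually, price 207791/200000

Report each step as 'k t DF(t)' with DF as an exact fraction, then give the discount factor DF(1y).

step 1 [0.5y] swap r/2=47/4953: DF=(1 − 47/4953·(0))/(1+47/4953) = 4953/5000 ≈ 0.990600
step 2 [1y] bond c/2=1/32: DF=(41919/40000 − 1/32·(0.990600))/(1+1/32) = 4931/5000 ≈ 0.986200
step 3 [1.5y] bond c/2=1/40: DF=(207791/200000 − 1/40·(0.990600+0.986200))/(1+1/40) = 4827/5000 ≈ 0.965400

1 1/2 4953/5000
2 1 4931/5000
3 3/2 4827/5000
DF(1y) = 4931/5000 ≈ 0.986200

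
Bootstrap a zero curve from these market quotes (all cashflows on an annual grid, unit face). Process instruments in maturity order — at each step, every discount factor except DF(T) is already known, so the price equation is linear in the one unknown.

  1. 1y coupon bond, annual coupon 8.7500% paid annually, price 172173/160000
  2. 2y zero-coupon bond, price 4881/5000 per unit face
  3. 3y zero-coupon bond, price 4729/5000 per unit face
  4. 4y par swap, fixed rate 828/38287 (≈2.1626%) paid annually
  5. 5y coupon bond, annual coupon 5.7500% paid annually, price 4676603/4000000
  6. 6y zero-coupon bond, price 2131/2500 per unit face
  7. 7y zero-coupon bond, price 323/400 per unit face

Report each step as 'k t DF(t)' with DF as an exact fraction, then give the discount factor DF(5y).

step 1 [1y] bond c/1=7/80: DF=(172173/160000 − 7/80·(0))/(1+7/80) = 1979/2000 ≈ 0.989500
step 2 [2y] zero: DF = P = 4881/5000 ≈ 0.976200
step 3 [3y] zero: DF = P = 4729/5000 ≈ 0.945800
step 4 [4y] swap r/1=828/38287: DF=(1 − 828/38287·(0.989500+0.976200+0.945800))/(1+828/38287) = 2293/2500 ≈ 0.917200
step 5 [5y] bond c/1=23/400: DF=(4676603/4000000 − 23/400·(0.989500+0.976200+0.945800+0.917200))/(1+23/400) = 4487/5000 ≈ 0.897400
step 6 [6y] zero: DF = P = 2131/2500 ≈ 0.852400
step 7 [7y] zero: DF = P = 323/400 ≈ 0.807500

1 1 1979/2000
2 2 4881/5000
3 3 4729/5000
4 4 2293/2500
5 5 4487/5000
6 6 2131/2500
7 7 323/400
DF(5y) = 4487/5000 ≈ 0.897400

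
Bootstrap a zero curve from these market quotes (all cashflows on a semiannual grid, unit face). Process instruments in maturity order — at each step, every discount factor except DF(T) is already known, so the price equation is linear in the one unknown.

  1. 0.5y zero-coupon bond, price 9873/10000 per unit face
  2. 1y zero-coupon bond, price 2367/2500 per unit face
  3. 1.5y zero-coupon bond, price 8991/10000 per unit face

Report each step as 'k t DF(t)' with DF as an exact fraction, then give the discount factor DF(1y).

step 1 [0.5y] zero: DF = P = 9873/10000 ≈ 0.987300
step 2 [1y] zero: DF = P = 2367/2500 ≈ 0.946800
step 3 [1.5y] zero: DF = P = 8991/10000 ≈ 0.899100

1 1/2 9873/10000
2 1 2367/2500
3 3/2 8991/10000
DF(1y) = 2367/2500 ≈ 0.946800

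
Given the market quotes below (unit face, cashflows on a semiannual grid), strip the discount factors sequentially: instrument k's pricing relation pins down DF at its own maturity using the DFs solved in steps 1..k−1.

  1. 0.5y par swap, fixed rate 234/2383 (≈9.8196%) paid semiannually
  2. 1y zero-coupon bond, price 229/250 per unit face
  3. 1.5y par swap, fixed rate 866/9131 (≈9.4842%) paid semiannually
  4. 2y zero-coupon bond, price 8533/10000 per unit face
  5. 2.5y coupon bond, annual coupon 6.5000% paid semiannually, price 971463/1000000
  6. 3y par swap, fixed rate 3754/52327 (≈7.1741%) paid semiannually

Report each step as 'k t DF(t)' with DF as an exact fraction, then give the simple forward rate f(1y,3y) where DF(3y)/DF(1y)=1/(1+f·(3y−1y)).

step 1 [0.5y] swap r/2=117/2383: DF=(1 − 117/2383·(0))/(1+117/2383) = 2383/2500 ≈ 0.953200
step 2 [1y] zero: DF = P = 229/250 ≈ 0.916000
step 3 [1.5y] swap r/2=433/9131: DF=(1 − 433/9131·(0.953200+0.916000))/(1+433/9131) = 8701/10000 ≈ 0.870100
step 4 [2y] zero: DF = P = 8533/10000 ≈ 0.853300
step 5 [2.5y] bond c/2=13/400: DF=(971463/1000000 − 13/400·(0.953200+0.916000+0.870100+0.853300))/(1+13/400) = 4139/5000 ≈ 0.827800
step 6 [3y] swap r/2=1877/52327: DF=(1 − 1877/52327·(0.953200+0.916000+0.870100+0.853300+0.827800))/(1+1877/52327) = 8123/10000 ≈ 0.812300

1 1/2 2383/2500
2 1 229/250
3 3/2 8701/10000
4 2 8533/10000
5 5/2 4139/5000
6 3 8123/10000
f(1y,3y) = ((229/250)/(8123/10000) − 1)/(2) = 1037/16246 ≈ 6.3831%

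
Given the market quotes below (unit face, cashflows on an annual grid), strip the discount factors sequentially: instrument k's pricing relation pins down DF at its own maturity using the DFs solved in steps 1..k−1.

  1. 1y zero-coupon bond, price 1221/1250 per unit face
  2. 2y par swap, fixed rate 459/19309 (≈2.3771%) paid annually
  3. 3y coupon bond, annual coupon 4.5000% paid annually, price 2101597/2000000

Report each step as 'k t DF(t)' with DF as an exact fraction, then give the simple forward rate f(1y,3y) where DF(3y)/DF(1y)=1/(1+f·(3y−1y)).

1 1 1221/1250
2 2 9541/10000
3 3 1153/1250
f(1y,3y) = ((1221/1250)/(1153/1250) − 1)/(2) = 34/1153 ≈ 2.9488%

step 1 [1y] zero: DF = P = 1221/1250 ≈ 0.976800
step 2 [2y] swap r/1=459/19309: DF=(1 − 459/19309·(0.976800))/(1+459/19309) = 9541/10000 ≈ 0.954100
step 3 [3y] bond c/1=9/200: DF=(2101597/2000000 − 9/200·(0.976800+0.954100))/(1+9/200) = 1153/1250 ≈ 0.922400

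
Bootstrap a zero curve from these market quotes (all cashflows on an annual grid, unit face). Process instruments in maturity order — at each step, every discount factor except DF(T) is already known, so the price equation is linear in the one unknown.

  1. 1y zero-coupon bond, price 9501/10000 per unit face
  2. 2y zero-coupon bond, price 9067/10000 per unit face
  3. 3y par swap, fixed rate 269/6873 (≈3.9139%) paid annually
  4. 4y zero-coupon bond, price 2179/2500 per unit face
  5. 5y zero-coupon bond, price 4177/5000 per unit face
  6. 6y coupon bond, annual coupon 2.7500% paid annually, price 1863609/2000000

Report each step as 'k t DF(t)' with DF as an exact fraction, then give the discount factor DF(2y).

1 1 9501/10000
2 2 9067/10000
3 3 2231/2500
4 4 2179/2500
5 5 4177/5000
6 6 1969/2500
DF(2y) = 9067/10000 ≈ 0.906700

step 1 [1y] zero: DF = P = 9501/10000 ≈ 0.950100
step 2 [2y] zero: DF = P = 9067/10000 ≈ 0.906700
step 3 [3y] swap r/1=269/6873: DF=(1 − 269/6873·(0.950100+0.906700))/(1+269/6873) = 2231/2500 ≈ 0.892400
step 4 [4y] zero: DF = P = 2179/2500 ≈ 0.871600
step 5 [5y] zero: DF = P = 4177/5000 ≈ 0.835400
step 6 [6y] bond c/1=11/400: DF=(1863609/2000000 − 11/400·(0.950100+0.906700+0.892400+0.871600+0.835400))/(1+11/400) = 1969/2500 ≈ 0.787600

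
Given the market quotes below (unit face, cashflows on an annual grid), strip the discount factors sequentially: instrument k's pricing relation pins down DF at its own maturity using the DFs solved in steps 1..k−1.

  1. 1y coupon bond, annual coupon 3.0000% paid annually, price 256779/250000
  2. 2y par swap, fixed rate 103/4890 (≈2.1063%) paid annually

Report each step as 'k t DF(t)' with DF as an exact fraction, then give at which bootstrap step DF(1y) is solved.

1 1 2493/2500
2 2 2397/2500
DF(1y) is solved at step 1

step 1 [1y] bond c/1=3/100: DF=(256779/250000 − 3/100·(0))/(1+3/100) = 2493/2500 ≈ 0.997200
step 2 [2y] swap r/1=103/4890: DF=(1 − 103/4890·(0.997200))/(1+103/4890) = 2397/2500 ≈ 0.958800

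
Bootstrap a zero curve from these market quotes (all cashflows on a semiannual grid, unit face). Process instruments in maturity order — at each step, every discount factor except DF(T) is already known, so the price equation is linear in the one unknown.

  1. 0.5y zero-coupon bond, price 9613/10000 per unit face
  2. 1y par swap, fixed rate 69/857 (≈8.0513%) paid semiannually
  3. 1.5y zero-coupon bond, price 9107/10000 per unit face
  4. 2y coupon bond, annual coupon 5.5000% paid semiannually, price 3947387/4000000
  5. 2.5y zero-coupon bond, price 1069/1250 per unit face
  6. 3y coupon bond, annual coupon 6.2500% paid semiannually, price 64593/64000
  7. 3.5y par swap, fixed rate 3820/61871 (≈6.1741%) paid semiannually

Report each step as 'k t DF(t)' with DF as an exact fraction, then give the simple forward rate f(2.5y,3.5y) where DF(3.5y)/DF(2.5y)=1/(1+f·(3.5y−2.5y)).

1 1/2 9613/10000
2 1 9241/10000
3 3/2 9107/10000
4 2 1107/1250
5 5/2 1069/1250
6 3 2103/2500
7 7/2 809/1000
f(2.5y,3.5y) = ((1069/1250)/(809/1000) − 1)/(1) = 231/4045 ≈ 5.7108%

step 1 [0.5y] zero: DF = P = 9613/10000 ≈ 0.961300
step 2 [1y] swap r/2=69/1714: DF=(1 − 69/1714·(0.961300))/(1+69/1714) = 9241/10000 ≈ 0.924100
step 3 [1.5y] zero: DF = P = 9107/10000 ≈ 0.910700
step 4 [2y] bond c/2=11/400: DF=(3947387/4000000 − 11/400·(0.961300+0.924100+0.910700))/(1+11/400) = 1107/1250 ≈ 0.885600
step 5 [2.5y] zero: DF = P = 1069/1250 ≈ 0.855200
step 6 [3y] bond c/2=1/32: DF=(64593/64000 − 1/32·(0.961300+0.924100+0.910700+0.885600+0.855200))/(1+1/32) = 2103/2500 ≈ 0.841200
step 7 [3.5y] swap r/2=1910/61871: DF=(1 − 1910/61871·(0.961300+0.924100+0.910700+0.885600+0.855200+0.841200))/(1+1910/61871) = 809/1000 ≈ 0.809000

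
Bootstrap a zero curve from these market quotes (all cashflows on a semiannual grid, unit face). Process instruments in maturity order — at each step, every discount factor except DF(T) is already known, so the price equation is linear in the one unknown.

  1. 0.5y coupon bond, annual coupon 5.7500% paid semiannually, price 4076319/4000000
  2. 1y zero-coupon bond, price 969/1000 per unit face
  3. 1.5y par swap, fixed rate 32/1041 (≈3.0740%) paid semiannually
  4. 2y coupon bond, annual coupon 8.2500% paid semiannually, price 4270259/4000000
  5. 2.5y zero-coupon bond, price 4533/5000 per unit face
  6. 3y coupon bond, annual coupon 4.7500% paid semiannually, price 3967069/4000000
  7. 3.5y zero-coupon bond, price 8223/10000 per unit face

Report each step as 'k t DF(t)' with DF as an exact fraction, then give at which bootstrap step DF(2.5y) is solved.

1 1/2 4953/5000
2 1 969/1000
3 3/2 597/625
4 2 4549/5000
5 5/2 4533/5000
6 3 859/1000
7 7/2 8223/10000
DF(2.5y) is solved at step 5

step 1 [0.5y] bond c/2=23/800: DF=(4076319/4000000 − 23/800·(0))/(1+23/800) = 4953/5000 ≈ 0.990600
step 2 [1y] zero: DF = P = 969/1000 ≈ 0.969000
step 3 [1.5y] swap r/2=16/1041: DF=(1 − 16/1041·(0.990600+0.969000))/(1+16/1041) = 597/625 ≈ 0.955200
step 4 [2y] bond c/2=33/800: DF=(4270259/4000000 − 33/800·(0.990600+0.969000+0.955200))/(1+33/800) = 4549/5000 ≈ 0.909800
step 5 [2.5y] zero: DF = P = 4533/5000 ≈ 0.906600
step 6 [3y] bond c/2=19/800: DF=(3967069/4000000 − 19/800·(0.990600+0.969000+0.955200+0.909800+0.906600))/(1+19/800) = 859/1000 ≈ 0.859000
step 7 [3.5y] zero: DF = P = 8223/10000 ≈ 0.822300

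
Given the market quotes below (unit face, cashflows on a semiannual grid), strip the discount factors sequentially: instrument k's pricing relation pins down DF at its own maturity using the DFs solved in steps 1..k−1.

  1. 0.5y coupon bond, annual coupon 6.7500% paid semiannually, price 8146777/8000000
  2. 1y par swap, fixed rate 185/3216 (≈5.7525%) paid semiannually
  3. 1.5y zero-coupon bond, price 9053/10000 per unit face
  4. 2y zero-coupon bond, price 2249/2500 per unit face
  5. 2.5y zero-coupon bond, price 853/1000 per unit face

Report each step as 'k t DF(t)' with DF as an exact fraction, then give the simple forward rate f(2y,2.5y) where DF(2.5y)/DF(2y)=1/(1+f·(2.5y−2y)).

step 1 [0.5y] bond c/2=27/800: DF=(8146777/8000000 − 27/800·(0))/(1+27/800) = 9851/10000 ≈ 0.985100
step 2 [1y] swap r/2=185/6432: DF=(1 − 185/6432·(0.985100))/(1+185/6432) = 1889/2000 ≈ 0.944500
step 3 [1.5y] zero: DF = P = 9053/10000 ≈ 0.905300
step 4 [2y] zero: DF = P = 2249/2500 ≈ 0.899600
step 5 [2.5y] zero: DF = P = 853/1000 ≈ 0.853000

1 1/2 9851/10000
2 1 1889/2000
3 3/2 9053/10000
4 2 2249/2500
5 5/2 853/1000
f(2y,2.5y) = ((2249/2500)/(853/1000) − 1)/(1/2) = 466/4265 ≈ 10.9261%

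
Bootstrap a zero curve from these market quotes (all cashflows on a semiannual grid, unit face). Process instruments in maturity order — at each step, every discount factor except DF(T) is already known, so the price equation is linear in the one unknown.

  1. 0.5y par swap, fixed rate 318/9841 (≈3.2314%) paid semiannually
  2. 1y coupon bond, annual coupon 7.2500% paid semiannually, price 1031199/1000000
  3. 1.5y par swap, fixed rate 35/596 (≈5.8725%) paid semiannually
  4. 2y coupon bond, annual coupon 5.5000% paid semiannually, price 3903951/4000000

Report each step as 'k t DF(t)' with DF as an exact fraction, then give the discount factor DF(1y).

step 1 [0.5y] swap r/2=159/9841: DF=(1 − 159/9841·(0))/(1+159/9841) = 9841/10000 ≈ 0.984100
step 2 [1y] bond c/2=29/800: DF=(1031199/1000000 − 29/800·(0.984100))/(1+29/800) = 9607/10000 ≈ 0.960700
step 3 [1.5y] swap r/2=35/1192: DF=(1 − 35/1192·(0.984100+0.960700))/(1+35/1192) = 229/250 ≈ 0.916000
step 4 [2y] bond c/2=11/400: DF=(3903951/4000000 − 11/400·(0.984100+0.960700+0.916000))/(1+11/400) = 8733/10000 ≈ 0.873300

1 1/2 9841/10000
2 1 9607/10000
3 3/2 229/250
4 2 8733/10000
DF(1y) = 9607/10000 ≈ 0.960700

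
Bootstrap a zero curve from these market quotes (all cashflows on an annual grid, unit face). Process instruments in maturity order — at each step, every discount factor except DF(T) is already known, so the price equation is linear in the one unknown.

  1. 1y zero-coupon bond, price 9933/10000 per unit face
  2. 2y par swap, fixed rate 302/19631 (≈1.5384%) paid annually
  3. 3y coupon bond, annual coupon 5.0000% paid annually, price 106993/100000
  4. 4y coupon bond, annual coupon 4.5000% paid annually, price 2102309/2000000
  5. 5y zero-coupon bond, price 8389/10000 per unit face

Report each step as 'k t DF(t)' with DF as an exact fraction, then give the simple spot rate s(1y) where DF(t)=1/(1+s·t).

1 1 9933/10000
2 2 4849/5000
3 3 1851/2000
4 4 1763/2000
5 5 8389/10000
s(1y) = (1/(9933/10000) − 1)/(1) = 67/9933 ≈ 0.6745%

step 1 [1y] zero: DF = P = 9933/10000 ≈ 0.993300
step 2 [2y] swap r/1=302/19631: DF=(1 − 302/19631·(0.993300))/(1+302/19631) = 4849/5000 ≈ 0.969800
step 3 [3y] bond c/1=1/20: DF=(106993/100000 − 1/20·(0.993300+0.969800))/(1+1/20) = 1851/2000 ≈ 0.925500
step 4 [4y] bond c/1=9/200: DF=(2102309/2000000 − 9/200·(0.993300+0.969800+0.925500))/(1+9/200) = 1763/2000 ≈ 0.881500
step 5 [5y] zero: DF = P = 8389/10000 ≈ 0.838900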